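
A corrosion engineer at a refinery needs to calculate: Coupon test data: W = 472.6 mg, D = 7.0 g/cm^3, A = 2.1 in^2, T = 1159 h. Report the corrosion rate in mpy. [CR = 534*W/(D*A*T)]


Apply the mpy weight-loss relation: CR = 534 * W / (D * A * T)
Numerator: 534 * 472.6 = 252368.4
Denominator: 7.0 * 2.1 * 1159 = 17037.3
CR = 252368.4 / 17037.3 = 14.8127 mpy

14.8127 mpy


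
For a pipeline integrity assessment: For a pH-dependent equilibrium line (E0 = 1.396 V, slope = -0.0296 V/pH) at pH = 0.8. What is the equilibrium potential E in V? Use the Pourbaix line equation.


Apply the Pourbaix line equation: E = E0 + slope*pH
E = 1.396 + (-0.0296)*0.8 = 1.396 + (-0.02368) = 1.37232 V
Rounded to 3 decimal places: E = 1.372 V

1.372 V


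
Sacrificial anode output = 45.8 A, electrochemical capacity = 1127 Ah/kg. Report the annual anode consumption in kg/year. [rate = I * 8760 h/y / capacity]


Annual consumption = current * hours per year / capacity
Rate = 45.8 * 8760 / 1127 = 356.0 kg/year

356.0 kg/year


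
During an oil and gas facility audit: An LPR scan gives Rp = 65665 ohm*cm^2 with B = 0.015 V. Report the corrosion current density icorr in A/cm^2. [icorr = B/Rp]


Apply the Stern-Geary relation: icorr = B / Rp
icorr = 0.015 / 65665 = 2.284×10^-7 A/cm^2

2.284×10^-7 A/cm^2


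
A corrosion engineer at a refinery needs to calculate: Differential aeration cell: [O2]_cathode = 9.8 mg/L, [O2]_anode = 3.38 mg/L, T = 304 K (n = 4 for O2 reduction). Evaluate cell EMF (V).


Apply the Nernst concentration-cell relation: E = (RT/nF)*ln(C_cathode/C_anode)
RT/nF = 8.314*304/(4*96485) = 0.00654883 V
ln(9.8/3.38) = 1.06451
E = 0.00654883 * 1.06451 = 0.00697 V

0.00697 V


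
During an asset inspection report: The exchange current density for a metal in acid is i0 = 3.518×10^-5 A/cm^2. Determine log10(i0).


i0 = 3.518×10^-5 A/cm^2
log10(i0) = -4.454

-4.454


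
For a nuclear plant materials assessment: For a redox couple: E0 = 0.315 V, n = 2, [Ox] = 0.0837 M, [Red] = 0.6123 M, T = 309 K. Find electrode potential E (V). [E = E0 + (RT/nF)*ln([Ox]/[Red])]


Apply the Nernst equation: E = E0 + (RT/nF)*ln([Ox]/[Red])
Step 1: RT/nF = 8.314*309/(2*96485) = 0.01331308 V
Step 2: [Ox]/[Red] = 0.0837/0.6123 = 0.136698
Step 3: ln(0.136698) = -1.989981
Step 4: correction = 0.01331308 * -1.989981 = -0.026 V
E = 0.315 + -0.026 = 0.289 V

0.289 V


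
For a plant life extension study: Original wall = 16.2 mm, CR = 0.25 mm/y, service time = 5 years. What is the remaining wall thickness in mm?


Remaining wall = original − CR × time
t = 16.2 − 0.25*5 = 16.2 − 1.25 = 14.95 mm

14.95 mm


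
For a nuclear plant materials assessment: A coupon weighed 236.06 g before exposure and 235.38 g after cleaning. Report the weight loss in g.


Weight loss = initial − final
WL = 236.06 − 235.38 = 0.68 g

0.68 g


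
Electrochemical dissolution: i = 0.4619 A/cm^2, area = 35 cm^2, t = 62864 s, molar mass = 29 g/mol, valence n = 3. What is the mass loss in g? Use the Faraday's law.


Apply Faraday's law: m = i*A*t*M / (n*F)
Total charge passed Q = i*A*t = 0.4619*35*62864 = 1016290.856 C
m = Q*M/(n*F) = 1016290.856*29/(3*96485) = 101.8204 g

101.8204 g


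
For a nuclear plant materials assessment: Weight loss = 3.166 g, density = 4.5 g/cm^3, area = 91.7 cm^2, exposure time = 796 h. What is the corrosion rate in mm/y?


Apply the mm/y weight-loss relation: CR = 87600 * W / (D * A * T)
Numerator: 87600 * 3.166 = 277341.6
Denominator: 4.5 * 91.7 * 796 = 328469.4
CR = 277341.6 / 328469.4 = 0.8443 mm/y

0.8443 mm/y


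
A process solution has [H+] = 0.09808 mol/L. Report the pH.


pH = −log10[H+]
pH = −log10(0.09808) = 1.01

1.01


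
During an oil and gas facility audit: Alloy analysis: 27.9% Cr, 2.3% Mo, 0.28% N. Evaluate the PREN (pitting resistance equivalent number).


Apply the PREN formula: PREN = Cr + 3.3*Mo + 16*N
PREN = 27.9 + 3.3*2.3 + 16*0.28
PREN = 27.9 + 7.59 + 4.48 = 39.97

39.97


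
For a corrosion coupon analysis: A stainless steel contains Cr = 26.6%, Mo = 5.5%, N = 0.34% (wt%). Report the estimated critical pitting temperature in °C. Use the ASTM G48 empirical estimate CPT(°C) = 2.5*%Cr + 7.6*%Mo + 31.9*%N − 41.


Apply the ASTM G48 empirical CPT estimate: CPT(°C) = 2.5*%Cr + 7.6*%Mo + 31.9*%N − 41
2.5*26.6 = 66.5; 7.6*5.5 = 41.8; 31.9*0.34 = 10.846
CPT = 66.5 + 41.8 + 10.846 − 41 = 78.146 °C
Rounded to 0.1 °C: CPT ≈ 78.1 °C

78.1 °C


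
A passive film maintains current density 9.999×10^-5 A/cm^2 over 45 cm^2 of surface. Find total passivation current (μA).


I = i_pass * A, then convert A → μA (×10^6)
I = 9.999×10^-5 * 45 * 10^6 = 4499.55 μA

4499.55 μA


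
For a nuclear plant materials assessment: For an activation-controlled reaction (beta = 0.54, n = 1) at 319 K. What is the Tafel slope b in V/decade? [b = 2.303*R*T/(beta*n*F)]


Apply the Tafel slope relation: b = 2.303*R*T/(beta*n*F)
Numerator: 2.303 * 8.314 * 319 = 6107.94
Denominator: 0.54 * 1 * 96485 = 52101.9
b = 6107.94 / 52101.9 = 0.1172 V/decade

0.1172 V/decade


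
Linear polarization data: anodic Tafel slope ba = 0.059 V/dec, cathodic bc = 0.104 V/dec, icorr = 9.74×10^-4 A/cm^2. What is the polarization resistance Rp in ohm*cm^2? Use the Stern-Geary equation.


Apply the Stern-Geary equation: Rp = ba*bc / (2.303*icorr*(ba+bc))
ba*bc = 0.059*0.104 = 0.006136
ba+bc = 0.163; 2.303*icorr*(ba+bc) = 2.303*9.74×10^-4*0.163 = 3.6562889×10^-4
Rp = 0.006136 / 3.6562889×10^-4 = 16.78 ohm*cm^2

16.78 ohm*cm^2


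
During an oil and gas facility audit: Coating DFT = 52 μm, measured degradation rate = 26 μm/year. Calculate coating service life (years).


Service life = thickness / degradation rate
Life = 52 / 26 = 2.0 years

2.0 years


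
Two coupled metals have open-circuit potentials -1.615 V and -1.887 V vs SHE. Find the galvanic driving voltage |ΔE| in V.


Driving voltage is the absolute potential difference.
|ΔE| = |-1.615 − (-1.887)| = 0.272 V

0.272 V


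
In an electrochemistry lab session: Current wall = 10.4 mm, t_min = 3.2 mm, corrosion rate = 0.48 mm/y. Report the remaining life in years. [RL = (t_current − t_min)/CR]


Apply the remaining-life relation: RL = (t_current − t_min) / CR
RL = (10.4 − 3.2) / 0.48 = 7.2 / 0.48 = 15.0 years

15.0 years


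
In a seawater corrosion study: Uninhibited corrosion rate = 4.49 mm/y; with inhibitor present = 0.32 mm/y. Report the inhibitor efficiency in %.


Apply the inhibitor-efficiency definition: IE = (CR_blank − CR_inh)/CR_blank × 100
IE = (4.49 − 0.32) / 4.49 × 100
IE = 4.17 / 4.49 × 100 = 92.9 %

92.9 %


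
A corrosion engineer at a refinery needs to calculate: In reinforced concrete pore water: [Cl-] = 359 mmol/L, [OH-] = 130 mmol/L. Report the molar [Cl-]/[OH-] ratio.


Threshold parameter = [Cl-] / [OH-] (molar basis; both in mmol/L, so units cancel)
Ratio = 359 / 130 = 2.76

2.76


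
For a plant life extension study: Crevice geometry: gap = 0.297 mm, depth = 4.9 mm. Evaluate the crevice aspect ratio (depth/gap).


Aspect ratio = depth / gap
Ratio = 4.9 / 0.297 = 16.5

16.5


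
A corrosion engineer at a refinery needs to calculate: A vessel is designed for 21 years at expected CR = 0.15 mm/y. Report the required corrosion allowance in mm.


Corrosion allowance = CR × design life
CA = 0.15 * 21 = 3.15 mm

3.15 mm


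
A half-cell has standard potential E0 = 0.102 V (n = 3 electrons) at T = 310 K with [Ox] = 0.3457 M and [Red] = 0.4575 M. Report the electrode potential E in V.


Apply the Nernst equation: E = E0 + (RT/nF)*ln([Ox]/[Red])
Step 1: RT/nF = 8.314*310/(3*96485) = 0.00890411 V
Step 2: [Ox]/[Red] = 0.3457/0.4575 = 0.755628
Step 3: ln(0.755628) = -0.280206
Step 4: correction = 0.00890411 * -0.280206 = -0.0025 V
E = 0.102 + -0.0025 = 0.0995 V

0.0995 V


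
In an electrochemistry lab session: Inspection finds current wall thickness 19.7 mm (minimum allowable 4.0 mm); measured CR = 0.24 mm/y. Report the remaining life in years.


Apply the remaining-life relation: RL = (t_current − t_min) / CR
RL = (19.7 − 4.0) / 0.24 = 15.7 / 0.24 = 65.4 years

65.4 years


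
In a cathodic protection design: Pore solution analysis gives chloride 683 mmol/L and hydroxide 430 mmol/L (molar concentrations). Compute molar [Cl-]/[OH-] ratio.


Threshold parameter = [Cl-] / [OH-] (molar basis; both in mmol/L, so units cancel)
Ratio = 683 / 430 = 1.59

1.59


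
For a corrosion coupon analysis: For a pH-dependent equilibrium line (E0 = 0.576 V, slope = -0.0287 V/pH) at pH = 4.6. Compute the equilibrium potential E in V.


Apply the Pourbaix line equation: E = E0 + slope*pH
E = 0.576 + (-0.0287)*4.6 = 0.576 + (-0.13202) = 0.44398 V
Rounded to 3 decimal places: E = 0.444 V

0.444 V


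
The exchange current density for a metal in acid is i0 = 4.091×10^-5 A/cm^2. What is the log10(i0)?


i0 = 4.091×10^-5 A/cm^2
log10(i0) = -4.388

-4.388


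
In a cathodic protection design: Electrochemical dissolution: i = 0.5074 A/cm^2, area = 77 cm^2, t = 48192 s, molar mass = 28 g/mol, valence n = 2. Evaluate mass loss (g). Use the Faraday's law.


Apply Faraday's law: m = i*A*t*M / (n*F)
Total charge passed Q = i*A*t = 0.5074*77*48192 = 1882851.8016 C
m = Q*M/(n*F) = 1882851.8016*28/(2*96485) = 273.202 g

273.202 g


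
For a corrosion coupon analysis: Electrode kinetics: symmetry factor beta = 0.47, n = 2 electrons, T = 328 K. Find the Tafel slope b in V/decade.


Apply the Tafel slope relation: b = 2.303*R*T/(beta*n*F)
Numerator: 2.303 * 8.314 * 328 = 6280.26
Denominator: 0.47 * 2 * 96485 = 90695.9
b = 6280.26 / 90695.9 = 0.0692 V/decade

0.0692 V/decade


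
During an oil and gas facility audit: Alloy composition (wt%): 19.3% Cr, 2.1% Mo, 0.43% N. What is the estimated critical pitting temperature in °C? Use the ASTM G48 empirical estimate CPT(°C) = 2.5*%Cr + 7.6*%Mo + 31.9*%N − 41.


Apply the ASTM G48 empirical CPT estimate: CPT(°C) = 2.5*%Cr + 7.6*%Mo + 31.9*%N − 41
2.5*19.3 = 48.25; 7.6*2.1 = 15.96; 31.9*0.43 = 13.717
CPT = 48.25 + 15.96 + 13.717 − 41 = 36.927 °C
Rounded to 0.1 °C: CPT ≈ 36.9 °C

36.9 °C


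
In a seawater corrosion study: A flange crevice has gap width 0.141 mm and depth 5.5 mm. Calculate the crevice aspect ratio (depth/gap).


Aspect ratio = depth / gap
Ratio = 5.5 / 0.141 = 39.0

39.0


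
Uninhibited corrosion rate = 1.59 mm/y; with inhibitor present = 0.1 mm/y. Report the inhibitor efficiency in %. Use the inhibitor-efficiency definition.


Apply the inhibitor-efficiency definition: IE = (CR_blank − CR_inh)/CR_blank × 100
IE = (1.59 − 0.1) / 1.59 × 100
IE = 1.49 / 1.59 × 100 = 93.7 %

93.7 %


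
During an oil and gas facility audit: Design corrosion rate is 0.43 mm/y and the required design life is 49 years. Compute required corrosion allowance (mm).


Corrosion allowance = CR × design life
CA = 0.43 * 49 = 21.07 mm

21.07 mm


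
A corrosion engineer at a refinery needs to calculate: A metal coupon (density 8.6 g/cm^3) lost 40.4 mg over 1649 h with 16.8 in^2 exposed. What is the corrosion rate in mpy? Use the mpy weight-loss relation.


Apply the mpy weight-loss relation: CR = 534 * W / (D * A * T)
Numerator: 534 * 40.4 = 21573.6
Denominator: 8.6 * 16.8 * 1649 = 238247.52
CR = 21573.6 / 238247.52 = 0.091 mpy

0.091 mpy


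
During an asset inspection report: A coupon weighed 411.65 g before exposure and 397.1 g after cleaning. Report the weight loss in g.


Weight loss = initial − final
WL = 411.65 − 397.1 = 14.55 g

14.55 g


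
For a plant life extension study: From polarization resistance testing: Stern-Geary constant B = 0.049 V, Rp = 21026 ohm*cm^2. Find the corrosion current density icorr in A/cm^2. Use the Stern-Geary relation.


Apply the Stern-Geary relation: icorr = B / Rp
icorr = 0.049 / 21026 = 2.33×10^-6 A/cm^2

2.33×10^-6 A/cm^2


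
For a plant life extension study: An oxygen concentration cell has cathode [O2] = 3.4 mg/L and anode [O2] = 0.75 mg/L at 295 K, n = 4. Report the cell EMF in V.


Apply the Nernst concentration-cell relation: E = (RT/nF)*ln(C_cathode/C_anode)
RT/nF = 8.314*295/(4*96485) = 0.00635495 V
ln(3.4/0.75) = 1.51146
E = 0.00635495 * 1.51146 = 0.00961 V

0.00961 V


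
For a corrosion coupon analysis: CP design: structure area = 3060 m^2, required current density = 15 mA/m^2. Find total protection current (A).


I = area * current density, then convert mA → A (÷1000)
I = 3060 * 15 / 1000 = 45.9 A

45.9 A


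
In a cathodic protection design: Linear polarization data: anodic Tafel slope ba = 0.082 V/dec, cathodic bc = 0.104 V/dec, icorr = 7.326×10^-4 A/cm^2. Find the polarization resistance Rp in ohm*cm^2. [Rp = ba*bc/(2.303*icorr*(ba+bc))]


Apply the Stern-Geary equation: Rp = ba*bc / (2.303*icorr*(ba+bc))
ba*bc = 0.082*0.104 = 0.008528
ba+bc = 0.186; 2.303*icorr*(ba+bc) = 2.303*7.326×10^-4*0.186 = 3.1381507×10^-4
Rp = 0.008528 / 3.1381507×10^-4 = 27.18 ohm*cm^2

27.18 ohm*cm^2


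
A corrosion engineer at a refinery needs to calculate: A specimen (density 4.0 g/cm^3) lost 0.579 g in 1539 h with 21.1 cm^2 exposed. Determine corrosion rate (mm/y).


Apply the mm/y weight-loss relation: CR = 87600 * W / (D * A * T)
Numerator: 87600 * 0.579 = 50720.4
Denominator: 4.0 * 21.1 * 1539 = 129891.6
CR = 50720.4 / 129891.6 = 0.39048 mm/y

0.39048 mm/y


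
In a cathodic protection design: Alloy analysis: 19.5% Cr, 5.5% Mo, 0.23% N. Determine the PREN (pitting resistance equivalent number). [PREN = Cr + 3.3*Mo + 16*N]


Apply the PREN formula: PREN = Cr + 3.3*Mo + 16*N
PREN = 19.5 + 3.3*5.5 + 16*0.23
PREN = 19.5 + 18.15 + 3.68 = 41.33

41.33


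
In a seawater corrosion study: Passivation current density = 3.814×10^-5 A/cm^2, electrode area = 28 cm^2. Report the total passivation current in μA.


I = i_pass * A, then convert A → μA (×10^6)
I = 3.814×10^-5 * 28 * 10^6 = 1067.92 μA

1067.92 μA


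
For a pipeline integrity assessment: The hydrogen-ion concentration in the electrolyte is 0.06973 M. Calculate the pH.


pH = −log10[H+]
pH = −log10(0.06973) = 1.16

1.16


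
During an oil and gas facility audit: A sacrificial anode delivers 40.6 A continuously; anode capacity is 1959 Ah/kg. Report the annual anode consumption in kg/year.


Annual consumption = current * hours per year / capacity
Rate = 40.6 * 8760 / 1959 = 181.5 kg/year

181.5 kg/year


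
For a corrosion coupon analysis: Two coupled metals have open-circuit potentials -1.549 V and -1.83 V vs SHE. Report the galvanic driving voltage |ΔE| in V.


Driving voltage is the absolute potential difference.
|ΔE| = |-1.549 − (-1.83)| = 0.281 V

0.281 V


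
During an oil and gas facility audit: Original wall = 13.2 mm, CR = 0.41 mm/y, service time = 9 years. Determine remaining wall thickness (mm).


Remaining wall = original − CR × time
t = 13.2 − 0.41*9 = 13.2 − 3.69 = 9.51 mm

9.51 mm


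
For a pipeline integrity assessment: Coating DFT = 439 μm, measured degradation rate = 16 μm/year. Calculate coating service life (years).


Service life = thickness / degradation rate
Life = 439 / 16 = 27.4 years

27.4 years


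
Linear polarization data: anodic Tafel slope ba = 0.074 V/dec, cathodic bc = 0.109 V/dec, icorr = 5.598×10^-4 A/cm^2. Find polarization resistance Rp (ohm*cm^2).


Apply the Stern-Geary equation: Rp = ba*bc / (2.303*icorr*(ba+bc))
ba*bc = 0.074*0.109 = 0.008066
ba+bc = 0.183; 2.303*icorr*(ba+bc) = 2.303*5.598×10^-4*0.183 = 2.3592715×10^-4
Rp = 0.008066 / 2.3592715×10^-4 = 34.19 ohm*cm^2

34.19 ohm*cm^2


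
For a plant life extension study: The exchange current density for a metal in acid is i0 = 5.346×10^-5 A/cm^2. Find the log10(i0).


i0 = 5.346×10^-5 A/cm^2
log10(i0) = -4.272

-4.272


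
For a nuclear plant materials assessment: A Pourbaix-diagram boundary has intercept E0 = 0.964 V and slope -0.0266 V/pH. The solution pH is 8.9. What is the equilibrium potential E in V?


Apply the Pourbaix line equation: E = E0 + slope*pH
E = 0.964 + (-0.0266)*8.9 = 0.964 + (-0.23674) = 0.72726 V
Rounded to 3 decimal places: E = 0.727 V

0.727 V


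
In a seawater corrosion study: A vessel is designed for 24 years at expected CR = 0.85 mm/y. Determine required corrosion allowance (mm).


Corrosion allowance = CR × design life
CA = 0.85 * 24 = 20.4 mm

20.4 mm


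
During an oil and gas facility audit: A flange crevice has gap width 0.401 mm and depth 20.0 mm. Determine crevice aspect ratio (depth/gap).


Aspect ratio = depth / gap
Ratio = 20.0 / 0.401 = 49.9

49.9


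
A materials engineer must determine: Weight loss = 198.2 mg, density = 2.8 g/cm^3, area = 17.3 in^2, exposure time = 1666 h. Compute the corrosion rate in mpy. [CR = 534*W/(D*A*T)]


Apply the mpy weight-loss relation: CR = 534 * W / (D * A * T)
Numerator: 534 * 198.2 = 105838.8
Denominator: 2.8 * 17.3 * 1666 = 80701.04
CR = 105838.8 / 80701.04 = 1.31149 mpy

1.31149 mpy


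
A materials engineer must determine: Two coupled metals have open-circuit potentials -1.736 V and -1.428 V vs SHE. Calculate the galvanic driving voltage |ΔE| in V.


Driving voltage is the absolute potential difference.
|ΔE| = |-1.736 − (-1.428)| = 0.308 V

0.308 V


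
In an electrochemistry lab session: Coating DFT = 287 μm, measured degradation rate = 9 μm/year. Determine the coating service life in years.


Service life = thickness / degradation rate
Life = 287 / 9 = 31.9 years

31.9 years


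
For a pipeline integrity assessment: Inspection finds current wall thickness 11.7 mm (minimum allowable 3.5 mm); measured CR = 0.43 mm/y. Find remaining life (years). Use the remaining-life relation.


Apply the remaining-life relation: RL = (t_current − t_min) / CR
RL = (11.7 − 3.5) / 0.43 = 8.2 / 0.43 = 19.1 years

19.1 years


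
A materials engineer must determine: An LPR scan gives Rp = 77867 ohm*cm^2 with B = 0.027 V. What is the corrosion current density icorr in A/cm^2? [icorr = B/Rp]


Apply the Stern-Geary relation: icorr = B / Rp
icorr = 0.027 / 77867 = 3.467×10^-7 A/cm^2

3.467×10^-7 A/cm^2


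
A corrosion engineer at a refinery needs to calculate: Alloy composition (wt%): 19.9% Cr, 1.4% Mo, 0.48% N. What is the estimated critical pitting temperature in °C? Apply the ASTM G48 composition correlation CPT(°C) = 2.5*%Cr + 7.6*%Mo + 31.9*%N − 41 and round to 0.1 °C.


Apply the ASTM G48 empirical CPT estimate: CPT(°C) = 2.5*%Cr + 7.6*%Mo + 31.9*%N − 41
2.5*19.9 = 49.75; 7.6*1.4 = 10.64; 31.9*0.48 = 15.312
CPT = 49.75 + 10.64 + 15.312 − 41 = 34.702 °C
Rounded to 0.1 °C: CPT ≈ 34.7 °C

34.7 °C


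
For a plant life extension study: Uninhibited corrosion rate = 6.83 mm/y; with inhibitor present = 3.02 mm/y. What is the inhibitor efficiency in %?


Apply the inhibitor-efficiency definition: IE = (CR_blank − CR_inh)/CR_blank × 100
IE = (6.83 − 3.02) / 6.83 × 100
IE = 3.81 / 6.83 × 100 = 55.8 %

55.8 %


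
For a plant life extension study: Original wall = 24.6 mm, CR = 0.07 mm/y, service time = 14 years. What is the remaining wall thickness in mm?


Remaining wall = original − CR × time
t = 24.6 − 0.07*14 = 24.6 − 0.98 = 23.62 mm

23.62 mm


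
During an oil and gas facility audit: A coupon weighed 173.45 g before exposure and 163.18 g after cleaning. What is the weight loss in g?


Weight loss = initial − final
WL = 173.45 − 163.18 = 10.27 g

10.27 g


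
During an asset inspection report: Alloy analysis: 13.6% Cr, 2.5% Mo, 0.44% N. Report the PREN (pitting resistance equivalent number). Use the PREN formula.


Apply the PREN formula: PREN = Cr + 3.3*Mo + 16*N
PREN = 13.6 + 3.3*2.5 + 16*0.44
PREN = 13.6 + 8.25 + 7.04 = 28.89

28.89


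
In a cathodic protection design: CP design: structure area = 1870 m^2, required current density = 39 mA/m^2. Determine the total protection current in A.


I = area * current density, then convert mA → A (÷1000)
I = 1870 * 39 / 1000 = 72.93 A

72.93 A


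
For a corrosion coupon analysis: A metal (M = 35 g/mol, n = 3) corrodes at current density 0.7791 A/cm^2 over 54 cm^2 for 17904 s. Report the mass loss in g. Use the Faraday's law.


Apply Faraday's law: m = i*A*t*M / (n*F)
Total charge passed Q = i*A*t = 0.7791*54*17904 = 753246.3456 C
m = Q*M/(n*F) = 753246.3456*35/(3*96485) = 91.08021 g

91.08021 g


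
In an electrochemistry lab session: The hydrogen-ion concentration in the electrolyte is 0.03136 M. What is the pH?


pH = −log10[H+]
pH = −log10(0.03136) = 1.5

1.5


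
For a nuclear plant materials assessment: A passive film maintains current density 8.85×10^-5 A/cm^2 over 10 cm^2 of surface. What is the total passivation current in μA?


I = i_pass * A, then convert A → μA (×10^6)
I = 8.85×10^-5 * 10 * 10^6 = 885.0 μA

885.0 μA


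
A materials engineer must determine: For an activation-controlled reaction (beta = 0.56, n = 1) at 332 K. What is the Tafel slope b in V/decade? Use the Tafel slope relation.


Apply the Tafel slope relation: b = 2.303*R*T/(beta*n*F)
Numerator: 2.303 * 8.314 * 332 = 6356.85
Denominator: 0.56 * 1 * 96485 = 54031.6
b = 6356.85 / 54031.6 = 0.118 V/decade

0.118 V/decade


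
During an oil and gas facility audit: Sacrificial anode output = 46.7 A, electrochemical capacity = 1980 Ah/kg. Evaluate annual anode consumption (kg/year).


Annual consumption = current * hours per year / capacity
Rate = 46.7 * 8760 / 1980 = 206.6 kg/year

206.6 kg/year


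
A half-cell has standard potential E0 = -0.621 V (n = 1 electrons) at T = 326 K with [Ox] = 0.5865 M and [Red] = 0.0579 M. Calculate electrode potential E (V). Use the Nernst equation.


Apply the Nernst equation: E = E0 + (RT/nF)*ln([Ox]/[Red])
Step 1: RT/nF = 8.314*326/(1*96485) = 0.02809104 V
Step 2: [Ox]/[Red] = 0.5865/0.0579 = 10.129534
Step 3: ln(10.129534) = 2.315455
Step 4: correction = 0.02809104 * 2.315455 = 0.065 V
E = -0.621 + 0.065 = -0.556 V

-0.556 V


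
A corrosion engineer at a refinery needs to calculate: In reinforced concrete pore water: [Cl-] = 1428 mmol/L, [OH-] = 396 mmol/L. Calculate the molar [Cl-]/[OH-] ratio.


Threshold parameter = [Cl-] / [OH-] (molar basis; both in mmol/L, so units cancel)
Ratio = 1428 / 396 = 3.61

3.61


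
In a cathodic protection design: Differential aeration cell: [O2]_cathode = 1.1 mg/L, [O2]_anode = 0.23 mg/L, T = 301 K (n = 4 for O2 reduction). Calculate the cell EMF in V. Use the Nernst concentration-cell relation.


Apply the Nernst concentration-cell relation: E = (RT/nF)*ln(C_cathode/C_anode)
RT/nF = 8.314*301/(4*96485) = 0.0064842 V
ln(1.1/0.23) = 1.56499
E = 0.0064842 * 1.56499 = 0.01015 V

0.01015 V


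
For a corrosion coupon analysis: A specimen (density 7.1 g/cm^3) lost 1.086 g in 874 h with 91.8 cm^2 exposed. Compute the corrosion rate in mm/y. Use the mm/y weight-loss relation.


Apply the mm/y weight-loss relation: CR = 87600 * W / (D * A * T)
Numerator: 87600 * 1.086 = 95133.6
Denominator: 7.1 * 91.8 * 874 = 569655.72
CR = 95133.6 / 569655.72 = 0.167 mm/y

0.167 mm/y


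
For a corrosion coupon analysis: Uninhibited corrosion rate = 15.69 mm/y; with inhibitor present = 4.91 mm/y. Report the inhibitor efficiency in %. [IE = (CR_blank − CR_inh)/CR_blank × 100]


Apply the inhibitor-efficiency definition: IE = (CR_blank − CR_inh)/CR_blank × 100
IE = (15.69 − 4.91) / 15.69 × 100
IE = 10.78 / 15.69 × 100 = 68.7 %

68.7 %


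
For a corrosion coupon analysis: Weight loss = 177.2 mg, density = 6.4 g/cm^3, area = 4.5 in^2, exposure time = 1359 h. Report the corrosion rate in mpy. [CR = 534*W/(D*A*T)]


Apply the mpy weight-loss relation: CR = 534 * W / (D * A * T)
Numerator: 534 * 177.2 = 94624.8
Denominator: 6.4 * 4.5 * 1359 = 39139.2
CR = 94624.8 / 39139.2 = 2.41765 mpy

2.41765 mpy


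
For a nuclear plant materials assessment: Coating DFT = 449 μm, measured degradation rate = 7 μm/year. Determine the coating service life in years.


Service life = thickness / degradation rate
Life = 449 / 7 = 64.1 years

64.1 years


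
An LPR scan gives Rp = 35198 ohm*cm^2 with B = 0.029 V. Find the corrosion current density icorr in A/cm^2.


Apply the Stern-Geary relation: icorr = B / Rp
icorr = 0.029 / 35198 = 8.239×10^-7 A/cm^2

8.239×10^-7 A/cm^2


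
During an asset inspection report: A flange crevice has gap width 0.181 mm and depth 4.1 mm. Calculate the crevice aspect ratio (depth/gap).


Aspect ratio = depth / gap
Ratio = 4.1 / 0.181 = 22.7

22.7


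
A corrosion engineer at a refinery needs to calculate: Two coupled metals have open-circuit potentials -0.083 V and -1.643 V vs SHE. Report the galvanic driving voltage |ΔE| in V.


Driving voltage is the absolute potential difference.
|ΔE| = |-0.083 − (-1.643)| = 1.56 V

1.56 V


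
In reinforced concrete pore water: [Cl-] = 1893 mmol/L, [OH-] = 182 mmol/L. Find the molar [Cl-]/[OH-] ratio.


Threshold parameter = [Cl-] / [OH-] (molar basis; both in mmol/L, so units cancel)
Ratio = 1893 / 182 = 10.4

10.4


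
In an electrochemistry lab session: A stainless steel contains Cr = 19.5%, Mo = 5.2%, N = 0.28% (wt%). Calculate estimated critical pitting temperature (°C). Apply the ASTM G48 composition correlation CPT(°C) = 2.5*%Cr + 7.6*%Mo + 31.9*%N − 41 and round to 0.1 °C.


Apply the ASTM G48 empirical CPT estimate: CPT(°C) = 2.5*%Cr + 7.6*%Mo + 31.9*%N − 41
2.5*19.5 = 48.75; 7.6*5.2 = 39.52; 31.9*0.28 = 8.932
CPT = 48.75 + 39.52 + 8.932 − 41 = 56.202 °C
Rounded to 0.1 °C: CPT ≈ 56.2 °C

56.2 °C


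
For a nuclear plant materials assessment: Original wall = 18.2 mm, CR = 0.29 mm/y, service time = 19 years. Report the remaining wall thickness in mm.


Remaining wall = original − CR × time
t = 18.2 − 0.29*19 = 18.2 − 5.51 = 12.69 mm

12.69 mm


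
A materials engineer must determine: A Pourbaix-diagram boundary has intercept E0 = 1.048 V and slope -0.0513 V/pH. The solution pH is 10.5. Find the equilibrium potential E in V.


Apply the Pourbaix line equation: E = E0 + slope*pH
E = 1.048 + (-0.0513)*10.5 = 1.048 + (-0.53865) = 0.50935 V
Rounded to 3 decimal places: E = 0.509 V

0.509 V


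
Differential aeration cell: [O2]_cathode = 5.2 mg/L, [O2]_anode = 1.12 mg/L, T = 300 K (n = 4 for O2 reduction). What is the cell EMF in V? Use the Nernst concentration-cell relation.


Apply the Nernst concentration-cell relation: E = (RT/nF)*ln(C_cathode/C_anode)
RT/nF = 8.314*300/(4*96485) = 0.00646266 V
ln(5.2/1.12) = 1.53533
E = 0.00646266 * 1.53533 = 0.00992 V

0.00992 V


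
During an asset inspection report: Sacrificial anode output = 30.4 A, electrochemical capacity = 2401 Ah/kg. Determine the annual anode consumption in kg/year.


Annual consumption = current * hours per year / capacity
Rate = 30.4 * 8760 / 2401 = 110.9 kg/year

110.9 kg/year


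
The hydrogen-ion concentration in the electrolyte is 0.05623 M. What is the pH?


pH = −log10[H+]
pH = −log10(0.05623) = 1.25

1.25


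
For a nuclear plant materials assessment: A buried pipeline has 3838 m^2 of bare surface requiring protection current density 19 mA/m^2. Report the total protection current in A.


I = area * current density, then convert mA → A (÷1000)
I = 3838 * 19 / 1000 = 72.92 A

72.92 A


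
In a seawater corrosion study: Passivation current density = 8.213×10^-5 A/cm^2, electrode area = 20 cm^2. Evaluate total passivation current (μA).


I = i_pass * A, then convert A → μA (×10^6)
I = 8.213×10^-5 * 20 * 10^6 = 1642.6 μA

1642.6 μA


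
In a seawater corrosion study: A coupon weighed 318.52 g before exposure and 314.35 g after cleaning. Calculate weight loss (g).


Weight loss = initial − final
WL = 318.52 − 314.35 = 4.17 g

4.17 g


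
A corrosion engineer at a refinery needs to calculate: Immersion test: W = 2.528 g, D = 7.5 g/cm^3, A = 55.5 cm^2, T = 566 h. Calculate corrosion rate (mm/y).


Apply the mm/y weight-loss relation: CR = 87600 * W / (D * A * T)
Numerator: 87600 * 2.528 = 221452.8
Denominator: 7.5 * 55.5 * 566 = 235597.5
CR = 221452.8 / 235597.5 = 0.93996 mm/y

0.93996 mm/y


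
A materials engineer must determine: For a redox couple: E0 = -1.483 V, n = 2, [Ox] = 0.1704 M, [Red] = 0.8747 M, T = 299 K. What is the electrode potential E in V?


Apply the Nernst equation: E = E0 + (RT/nF)*ln([Ox]/[Red])
Step 1: RT/nF = 8.314*299/(2*96485) = 0.01288224 V
Step 2: [Ox]/[Red] = 0.1704/0.8747 = 0.19481
Step 3: ln(0.19481) = -1.635731
Step 4: correction = 0.01288224 * -1.635731 = -0.0211 V
E = -1.483 + -0.0211 = -1.5041 V

-1.5041 V


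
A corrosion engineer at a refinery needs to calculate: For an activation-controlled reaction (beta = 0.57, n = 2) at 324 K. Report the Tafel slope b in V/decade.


Apply the Tafel slope relation: b = 2.303*R*T/(beta*n*F)
Numerator: 2.303 * 8.314 * 324 = 6203.67
Denominator: 0.57 * 2 * 96485 = 109992.9
b = 6203.67 / 109992.9 = 0.0564 V/decade

0.0564 V/decade


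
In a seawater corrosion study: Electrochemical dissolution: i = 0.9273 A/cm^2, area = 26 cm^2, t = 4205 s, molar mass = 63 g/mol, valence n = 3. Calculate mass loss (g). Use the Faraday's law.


Apply Faraday's law: m = i*A*t*M / (n*F)
Total charge passed Q = i*A*t = 0.9273*26*4205 = 101381.709 C
m = Q*M/(n*F) = 101381.709*63/(3*96485) = 22.06577 g

22.06577 g


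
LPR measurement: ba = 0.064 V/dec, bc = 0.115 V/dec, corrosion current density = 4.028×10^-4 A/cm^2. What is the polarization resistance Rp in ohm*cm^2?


Apply the Stern-Geary equation: Rp = ba*bc / (2.303*icorr*(ba+bc))
ba*bc = 0.064*0.115 = 0.00736
ba+bc = 0.179; 2.303*icorr*(ba+bc) = 2.303*4.028×10^-4*0.179 = 1.6604906×10^-4
Rp = 0.00736 / 1.6604906×10^-4 = 44.3 ohm*cm^2

44.3 ohm*cm^2


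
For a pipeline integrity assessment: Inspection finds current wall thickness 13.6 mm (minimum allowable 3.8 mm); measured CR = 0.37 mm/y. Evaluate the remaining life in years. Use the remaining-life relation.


Apply the remaining-life relation: RL = (t_current − t_min) / CR
RL = (13.6 − 3.8) / 0.37 = 9.8 / 0.37 = 26.5 years

26.5 years


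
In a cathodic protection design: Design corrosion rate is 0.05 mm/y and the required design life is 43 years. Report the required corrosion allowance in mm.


Corrosion allowance = CR × design life
CA = 0.05 * 43 = 2.15 mm

2.15 mm


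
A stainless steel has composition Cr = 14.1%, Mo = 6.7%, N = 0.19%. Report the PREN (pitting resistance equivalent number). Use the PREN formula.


Apply the PREN formula: PREN = Cr + 3.3*Mo + 16*N
PREN = 14.1 + 3.3*6.7 + 16*0.19
PREN = 14.1 + 22.11 + 3.04 = 39.25

39.25


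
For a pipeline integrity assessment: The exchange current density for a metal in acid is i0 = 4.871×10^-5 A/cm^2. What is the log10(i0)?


i0 = 4.871×10^-5 A/cm^2
log10(i0) = -4.312

-4.312


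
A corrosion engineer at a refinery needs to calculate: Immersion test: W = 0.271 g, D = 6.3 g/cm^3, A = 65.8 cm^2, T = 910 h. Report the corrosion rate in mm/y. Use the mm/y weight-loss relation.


Apply the mm/y weight-loss relation: CR = 87600 * W / (D * A * T)
Numerator: 87600 * 0.271 = 23739.6
Denominator: 6.3 * 65.8 * 910 = 377231.4
CR = 23739.6 / 377231.4 = 0.0629 mm/y

0.0629 mm/y


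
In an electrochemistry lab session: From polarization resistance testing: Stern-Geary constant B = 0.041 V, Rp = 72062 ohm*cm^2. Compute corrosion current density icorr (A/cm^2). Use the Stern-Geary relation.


Apply the Stern-Geary relation: icorr = B / Rp
icorr = 0.041 / 72062 = 5.69×10^-7 A/cm^2

5.69×10^-7 A/cm^2


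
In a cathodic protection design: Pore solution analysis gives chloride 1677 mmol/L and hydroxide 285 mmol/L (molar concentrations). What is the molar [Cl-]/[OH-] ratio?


Threshold parameter = [Cl-] / [OH-] (molar basis; both in mmol/L, so units cancel)
Ratio = 1677 / 285 = 5.88

5.88


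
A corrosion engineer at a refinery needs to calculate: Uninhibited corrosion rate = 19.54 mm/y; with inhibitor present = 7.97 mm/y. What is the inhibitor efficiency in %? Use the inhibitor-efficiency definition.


Apply the inhibitor-efficiency definition: IE = (CR_blank − CR_inh)/CR_blank × 100
IE = (19.54 − 7.97) / 19.54 × 100
IE = 11.57 / 19.54 × 100 = 59.2 %

59.2 %


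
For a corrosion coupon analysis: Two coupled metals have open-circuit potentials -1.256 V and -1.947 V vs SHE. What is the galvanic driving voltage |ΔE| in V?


Driving voltage is the absolute potential difference.
|ΔE| = |-1.256 − (-1.947)| = 0.691 V

0.691 V


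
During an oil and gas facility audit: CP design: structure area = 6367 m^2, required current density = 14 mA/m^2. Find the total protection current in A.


I = area * current density, then convert mA → A (÷1000)
I = 6367 * 14 / 1000 = 89.14 A

89.14 A


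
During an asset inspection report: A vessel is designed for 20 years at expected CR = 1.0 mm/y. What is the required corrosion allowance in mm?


Corrosion allowance = CR × design life
CA = 1.0 * 20 = 20.0 mm

20.0 mm


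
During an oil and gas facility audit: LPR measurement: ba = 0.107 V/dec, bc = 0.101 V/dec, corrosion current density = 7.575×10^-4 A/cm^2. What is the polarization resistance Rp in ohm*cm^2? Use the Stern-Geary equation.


Apply the Stern-Geary equation: Rp = ba*bc / (2.303*icorr*(ba+bc))
ba*bc = 0.107*0.101 = 0.010807
ba+bc = 0.208; 2.303*icorr*(ba+bc) = 2.303*7.575×10^-4*0.208 = 3.6286068×10^-4
Rp = 0.010807 / 3.6286068×10^-4 = 29.78 ohm*cm^2

29.78 ohm*cm^2


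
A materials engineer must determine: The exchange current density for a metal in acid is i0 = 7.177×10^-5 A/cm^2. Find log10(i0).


i0 = 7.177×10^-5 A/cm^2
log10(i0) = -4.144

-4.144


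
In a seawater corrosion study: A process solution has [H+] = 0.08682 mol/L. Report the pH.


pH = −log10[H+]
pH = −log10(0.08682) = 1.06

1.06


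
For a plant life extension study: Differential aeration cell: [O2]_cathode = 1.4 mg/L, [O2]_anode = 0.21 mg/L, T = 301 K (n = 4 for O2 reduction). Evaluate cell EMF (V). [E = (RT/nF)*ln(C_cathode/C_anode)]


Apply the Nernst concentration-cell relation: E = (RT/nF)*ln(C_cathode/C_anode)
RT/nF = 8.314*301/(4*96485) = 0.0064842 V
ln(1.4/0.21) = 1.89712
E = 0.0064842 * 1.89712 = 0.0123 V

0.0123 V


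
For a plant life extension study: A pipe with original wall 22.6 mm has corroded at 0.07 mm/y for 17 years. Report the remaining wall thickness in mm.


Remaining wall = original − CR × time
t = 22.6 − 0.07*17 = 22.6 − 1.19 = 21.41 mm

21.41 mm


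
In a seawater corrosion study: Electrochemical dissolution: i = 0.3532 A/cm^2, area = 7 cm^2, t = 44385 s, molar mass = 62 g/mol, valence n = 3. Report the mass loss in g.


Apply Faraday's law: m = i*A*t*M / (n*F)
Total charge passed Q = i*A*t = 0.3532*7*44385 = 109737.474 C
m = Q*M/(n*F) = 109737.474*62/(3*96485) = 23.505 g

23.505 g


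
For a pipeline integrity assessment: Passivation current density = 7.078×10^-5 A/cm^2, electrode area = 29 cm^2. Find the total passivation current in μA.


I = i_pass * A, then convert A → μA (×10^6)
I = 7.078×10^-5 * 29 * 10^6 = 2052.62 μA

2052.62 μA


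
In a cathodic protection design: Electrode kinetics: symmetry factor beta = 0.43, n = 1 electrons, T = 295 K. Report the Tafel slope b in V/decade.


Apply the Tafel slope relation: b = 2.303*R*T/(beta*n*F)
Numerator: 2.303 * 8.314 * 295 = 5648.41
Denominator: 0.43 * 1 * 96485 = 41488.55
b = 5648.41 / 41488.55 = 0.1361 V/decade

0.1361 V/decade


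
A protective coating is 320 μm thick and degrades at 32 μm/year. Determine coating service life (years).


Service life = thickness / degradation rate
Life = 320 / 32 = 10.0 years

10.0 years


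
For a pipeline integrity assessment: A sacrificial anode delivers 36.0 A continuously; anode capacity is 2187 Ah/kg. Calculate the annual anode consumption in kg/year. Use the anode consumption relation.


Annual consumption = current * hours per year / capacity
Rate = 36.0 * 8760 / 2187 = 144.2 kg/year

144.2 kg/year


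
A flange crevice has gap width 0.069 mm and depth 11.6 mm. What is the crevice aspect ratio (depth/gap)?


Aspect ratio = depth / gap
Ratio = 11.6 / 0.069 = 168.1

168.1


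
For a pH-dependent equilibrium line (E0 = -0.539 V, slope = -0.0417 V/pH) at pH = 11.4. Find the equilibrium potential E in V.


Apply the Pourbaix line equation: E = E0 + slope*pH
E = -0.539 + (-0.0417)*11.4 = -0.539 + (-0.47538) = -1.01438 V
Rounded to 3 decimal places: E = -1.014 V

-1.014 V


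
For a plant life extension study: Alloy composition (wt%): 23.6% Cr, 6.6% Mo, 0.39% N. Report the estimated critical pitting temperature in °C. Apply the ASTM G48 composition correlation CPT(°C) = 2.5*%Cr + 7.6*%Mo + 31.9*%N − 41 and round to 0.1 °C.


Apply the ASTM G48 empirical CPT estimate: CPT(°C) = 2.5*%Cr + 7.6*%Mo + 31.9*%N − 41
2.5*23.6 = 59; 7.6*6.6 = 50.16; 31.9*0.39 = 12.441
CPT = 59 + 50.16 + 12.441 − 41 = 80.601 °C
Rounded to 0.1 °C: CPT ≈ 80.6 °C

80.6 °C


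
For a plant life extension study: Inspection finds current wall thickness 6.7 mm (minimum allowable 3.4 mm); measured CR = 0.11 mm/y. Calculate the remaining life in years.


Apply the remaining-life relation: RL = (t_current − t_min) / CR
RL = (6.7 − 3.4) / 0.11 = 3.3 / 0.11 = 30.0 years

30.0 years


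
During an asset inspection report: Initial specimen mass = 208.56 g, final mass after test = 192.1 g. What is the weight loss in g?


Weight loss = initial − final
WL = 208.56 − 192.1 = 16.46 g

16.46 g


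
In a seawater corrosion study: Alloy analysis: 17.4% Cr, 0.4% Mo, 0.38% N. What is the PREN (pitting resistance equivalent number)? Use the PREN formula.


Apply the PREN formula: PREN = Cr + 3.3*Mo + 16*N
PREN = 17.4 + 3.3*0.4 + 16*0.38
PREN = 17.4 + 1.32 + 6.08 = 24.8

24.8


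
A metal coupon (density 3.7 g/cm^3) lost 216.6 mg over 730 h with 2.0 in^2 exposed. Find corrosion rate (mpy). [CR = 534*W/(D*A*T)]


Apply the mpy weight-loss relation: CR = 534 * W / (D * A * T)
Numerator: 534 * 216.6 = 115664.4
Denominator: 3.7 * 2.0 * 730 = 5402.0
CR = 115664.4 / 5402.0 = 21.411 mpy

21.411 mpy


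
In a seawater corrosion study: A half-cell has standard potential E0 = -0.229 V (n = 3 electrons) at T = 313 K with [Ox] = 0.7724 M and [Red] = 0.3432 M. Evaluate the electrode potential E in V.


Apply the Nernst equation: E = E0 + (RT/nF)*ln([Ox]/[Red])
Step 1: RT/nF = 8.314*313/(3*96485) = 0.00899028 V
Step 2: [Ox]/[Red] = 0.7724/0.3432 = 2.250583
Step 3: ln(2.250583) = 0.811189
Step 4: correction = 0.00899028 * 0.811189 = 0.007 V
E = -0.229 + 0.007 = -0.222 V

-0.222 V


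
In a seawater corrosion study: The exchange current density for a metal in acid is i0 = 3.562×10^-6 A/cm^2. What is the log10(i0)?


i0 = 3.562×10^-6 A/cm^2
log10(i0) = -5.448

-5.448


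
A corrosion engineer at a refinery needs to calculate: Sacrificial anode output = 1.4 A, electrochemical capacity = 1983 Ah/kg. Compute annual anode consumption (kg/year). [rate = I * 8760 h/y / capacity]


Annual consumption = current * hours per year / capacity
Rate = 1.4 * 8760 / 1983 = 6.2 kg/year

6.2 kg/year


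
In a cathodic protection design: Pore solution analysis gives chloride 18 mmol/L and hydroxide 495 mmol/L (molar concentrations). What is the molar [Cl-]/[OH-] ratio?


Threshold parameter = [Cl-] / [OH-] (molar basis; both in mmol/L, so units cancel)
Ratio = 18 / 495 = 0.04

0.04


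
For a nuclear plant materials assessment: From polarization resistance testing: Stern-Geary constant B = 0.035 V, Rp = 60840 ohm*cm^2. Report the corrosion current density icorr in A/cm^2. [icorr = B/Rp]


Apply the Stern-Geary relation: icorr = B / Rp
icorr = 0.035 / 60840 = 5.753×10^-7 A/cm^2

5.753×10^-7 A/cm^2


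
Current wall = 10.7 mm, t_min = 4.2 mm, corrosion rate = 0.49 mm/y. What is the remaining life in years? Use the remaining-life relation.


Apply the remaining-life relation: RL = (t_current − t_min) / CR
RL = (10.7 − 4.2) / 0.49 = 6.5 / 0.49 = 13.3 years

13.3 years
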